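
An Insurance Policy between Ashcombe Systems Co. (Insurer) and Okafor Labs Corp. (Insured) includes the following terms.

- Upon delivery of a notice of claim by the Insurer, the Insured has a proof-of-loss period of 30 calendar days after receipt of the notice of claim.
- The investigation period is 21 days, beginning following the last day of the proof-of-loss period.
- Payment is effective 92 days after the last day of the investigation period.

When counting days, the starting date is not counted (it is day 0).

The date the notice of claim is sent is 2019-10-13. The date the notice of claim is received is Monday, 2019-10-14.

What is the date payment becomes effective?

2020-03-05

Adding 30 calendar days to 2019-10-14 gives 2019-11-13, which is the last day of the proof-of-loss period.
Adding 21 calendar days to 2019-11-13 gives 2019-12-04, which is the last day of the investigation period.
The date payment becomes effective: 92 calendar days after 2019-12-04 is 2020-03-05.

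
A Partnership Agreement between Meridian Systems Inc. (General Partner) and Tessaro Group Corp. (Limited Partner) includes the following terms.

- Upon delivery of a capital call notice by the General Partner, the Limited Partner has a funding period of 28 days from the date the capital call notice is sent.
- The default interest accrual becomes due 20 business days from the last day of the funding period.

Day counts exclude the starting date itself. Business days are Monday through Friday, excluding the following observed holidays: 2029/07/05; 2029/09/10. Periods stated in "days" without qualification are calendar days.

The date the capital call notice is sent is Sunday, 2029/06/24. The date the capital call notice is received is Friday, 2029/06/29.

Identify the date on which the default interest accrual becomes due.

2029/08/17

Adding 28 calendar days to 2029/06/24 gives 2029/07/22, which is the last day of the funding period.
From Sunday, 2029/07/22, 20 business days (Jul 23, Jul 24, Jul 25, Jul 26, …, Aug 15, Aug 16, Aug 17, skipping weekends) brings us to Friday, 2029/08/17, which is the date on which the default interest accrual becomes due.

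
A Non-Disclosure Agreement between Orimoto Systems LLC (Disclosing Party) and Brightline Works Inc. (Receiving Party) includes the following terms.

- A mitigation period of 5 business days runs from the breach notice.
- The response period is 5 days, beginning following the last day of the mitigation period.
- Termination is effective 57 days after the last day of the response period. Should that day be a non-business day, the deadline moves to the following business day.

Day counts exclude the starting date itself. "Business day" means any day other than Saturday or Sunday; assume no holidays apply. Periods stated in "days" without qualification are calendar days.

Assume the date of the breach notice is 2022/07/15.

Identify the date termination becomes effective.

From Friday, 2022/07/15, 5 business days (Jul 18, Jul 19, Jul 20, Jul 21, Jul 22, skipping weekends) brings us to Friday, 2022/07/22, which is the last day of the mitigation period.
The last day of the response period: 5 calendar days after 2022/07/22 is 2022/07/27.
The date termination becomes effective: 57 calendar days after 2022/07/27 is 2022/09/22. 2022/09/22 is a Thursday, so no roll-forward applies.

2022/09/22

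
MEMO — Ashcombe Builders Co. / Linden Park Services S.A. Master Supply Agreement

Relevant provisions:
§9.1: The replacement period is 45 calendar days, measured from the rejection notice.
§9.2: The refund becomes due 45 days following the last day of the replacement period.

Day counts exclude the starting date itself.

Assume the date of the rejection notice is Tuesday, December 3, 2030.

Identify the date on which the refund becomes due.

March 3, 2031

The last day of the replacement period: 45 calendar days after December 3, 2030 is January 17, 2031.
The date on which the refund becomes due: January 17, 2031 + 45 days = March 3, 2031.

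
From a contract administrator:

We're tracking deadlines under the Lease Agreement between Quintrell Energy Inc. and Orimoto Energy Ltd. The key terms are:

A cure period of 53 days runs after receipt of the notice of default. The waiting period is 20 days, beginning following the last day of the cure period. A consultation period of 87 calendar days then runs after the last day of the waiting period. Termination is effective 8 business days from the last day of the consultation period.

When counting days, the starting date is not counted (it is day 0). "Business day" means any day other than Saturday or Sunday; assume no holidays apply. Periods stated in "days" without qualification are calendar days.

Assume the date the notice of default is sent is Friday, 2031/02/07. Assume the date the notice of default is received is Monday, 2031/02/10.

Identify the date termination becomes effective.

The last day of the cure period: 2031/02/10 + 53 days = 2031/04/04.
The last day of the waiting period: 2031/04/04 + 20 days = 2031/04/24.
The last day of the consultation period: 2031/04/24 + 87 days = 2031/07/20.
From Sunday, 2031/07/20, 8 business days (Jul 21, Jul 22, Jul 23, Jul 24, Jul 25, Jul 28, Jul 29, Jul 30, skipping weekends) brings us to Wednesday, 2031/07/30, which is the date termination becomes effective.

2031/07/30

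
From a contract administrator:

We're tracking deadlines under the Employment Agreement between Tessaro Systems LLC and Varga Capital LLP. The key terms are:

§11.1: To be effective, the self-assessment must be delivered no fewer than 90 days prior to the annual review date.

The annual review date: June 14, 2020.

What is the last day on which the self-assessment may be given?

March 16, 2020

Counting back 90 calendar days from June 14, 2020 gives March 16, 2020.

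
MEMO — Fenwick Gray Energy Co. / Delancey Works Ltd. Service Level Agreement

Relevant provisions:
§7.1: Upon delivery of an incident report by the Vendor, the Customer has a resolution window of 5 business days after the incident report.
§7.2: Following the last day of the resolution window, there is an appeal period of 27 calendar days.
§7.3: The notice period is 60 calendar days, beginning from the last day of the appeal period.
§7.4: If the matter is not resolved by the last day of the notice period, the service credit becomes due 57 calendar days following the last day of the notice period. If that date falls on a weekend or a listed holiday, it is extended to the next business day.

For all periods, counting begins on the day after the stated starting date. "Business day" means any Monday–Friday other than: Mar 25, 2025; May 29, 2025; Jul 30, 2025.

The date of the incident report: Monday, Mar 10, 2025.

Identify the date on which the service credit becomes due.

Aug 8, 2025

The last day of the resolution window: counting 5 business days from Monday, Mar 10, 2025 (Mar 11, Mar 12, Mar 13, Mar 14, Mar 17, skipping weekends) reaches Monday, Mar 17, 2025.
The last day of the appeal period: 27 calendar days after Mar 17, 2025 is Apr 13, 2025.
Adding 60 calendar days to Apr 13, 2025 gives Jun 12, 2025, which is the last day of the notice period.
Adding 57 calendar days to Jun 12, 2025 gives Aug 8, 2025, which is the date on which the service credit becomes due. Aug 8, 2025 is a Friday and is not a listed holiday, so no roll-forward applies.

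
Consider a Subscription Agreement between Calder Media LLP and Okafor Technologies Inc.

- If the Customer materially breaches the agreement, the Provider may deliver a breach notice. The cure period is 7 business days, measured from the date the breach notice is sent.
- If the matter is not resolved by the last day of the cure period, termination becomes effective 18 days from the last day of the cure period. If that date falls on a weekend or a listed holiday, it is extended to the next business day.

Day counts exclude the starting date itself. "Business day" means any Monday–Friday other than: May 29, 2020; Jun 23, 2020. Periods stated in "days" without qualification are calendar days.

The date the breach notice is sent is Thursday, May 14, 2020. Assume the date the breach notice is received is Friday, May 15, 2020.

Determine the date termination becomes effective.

Jun 12, 2020

From Thursday, May 14, 2020, 7 business days (May 15, May 18, May 19, May 20, May 21, May 22, May 25, skipping weekends) brings us to Monday, May 25, 2020, which is the last day of the cure period.
The date termination becomes effective: May 25, 2020 + 18 days = Jun 12, 2020. Jun 12, 2020 is a Friday and is not a listed holiday, so no roll-forward applies.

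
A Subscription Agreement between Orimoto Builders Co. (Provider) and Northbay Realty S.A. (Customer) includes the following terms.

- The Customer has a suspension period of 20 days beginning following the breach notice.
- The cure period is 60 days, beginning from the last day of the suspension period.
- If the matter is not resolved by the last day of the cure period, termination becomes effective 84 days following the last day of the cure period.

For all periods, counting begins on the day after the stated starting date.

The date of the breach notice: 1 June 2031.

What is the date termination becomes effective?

12 November 2031

The last day of the suspension period: 1 June 2031 + 20 days = 21 June 2031.
Adding 60 calendar days to 21 June 2031 gives 20 August 2031, which is the last day of the cure period.
Adding 84 calendar days to 20 August 2031 gives 12 November 2031, which is the date termination becomes effective.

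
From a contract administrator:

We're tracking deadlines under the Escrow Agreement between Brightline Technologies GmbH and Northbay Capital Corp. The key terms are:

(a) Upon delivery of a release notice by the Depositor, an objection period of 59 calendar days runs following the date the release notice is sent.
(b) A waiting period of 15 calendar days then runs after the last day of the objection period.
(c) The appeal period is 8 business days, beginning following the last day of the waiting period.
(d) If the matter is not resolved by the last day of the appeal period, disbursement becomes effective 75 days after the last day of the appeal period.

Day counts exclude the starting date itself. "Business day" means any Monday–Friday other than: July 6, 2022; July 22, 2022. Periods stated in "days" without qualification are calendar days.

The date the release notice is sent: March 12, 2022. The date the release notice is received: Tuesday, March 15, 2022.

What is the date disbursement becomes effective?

Adding 59 calendar days to March 12, 2022 gives May 10, 2022, which is the last day of the objection period.
Adding 15 calendar days to May 10, 2022 gives May 25, 2022, which is the last day of the waiting period.
The last day of the appeal period: counting 8 business days from Wednesday, May 25, 2022 (May 26, May 27, May 30, May 31, Jun 1, Jun 2, Jun 3, Jun 6, skipping weekends) reaches Monday, June 6, 2022.
Adding 75 calendar days to June 6, 2022 gives August 20, 2022, which is the date disbursement becomes effective.

August 20, 2022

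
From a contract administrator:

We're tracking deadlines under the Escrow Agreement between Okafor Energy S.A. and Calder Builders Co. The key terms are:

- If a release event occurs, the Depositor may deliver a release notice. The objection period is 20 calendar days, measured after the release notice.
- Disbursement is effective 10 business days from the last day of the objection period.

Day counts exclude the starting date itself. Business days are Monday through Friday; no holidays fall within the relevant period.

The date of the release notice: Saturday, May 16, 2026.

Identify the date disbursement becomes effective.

The last day of the objection period: 20 calendar days after May 16, 2026 is June 5, 2026.
The date disbursement becomes effective: 10 business days after Friday, June 5, 2026, skipping weekends — Jun 8, Jun 9, Jun 10, Jun 11, Jun 12, Jun 15, Jun 16, Jun 17, Jun 18, Jun 19 — lands on Friday, June 19, 2026.

June 19, 2026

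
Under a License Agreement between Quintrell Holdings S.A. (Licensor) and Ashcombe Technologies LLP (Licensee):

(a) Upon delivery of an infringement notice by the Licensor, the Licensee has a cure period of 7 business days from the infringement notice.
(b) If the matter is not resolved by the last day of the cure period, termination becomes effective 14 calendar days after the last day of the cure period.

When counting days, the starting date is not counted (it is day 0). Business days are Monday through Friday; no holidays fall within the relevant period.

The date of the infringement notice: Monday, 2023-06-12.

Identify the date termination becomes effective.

From Monday, 2023-06-12, 7 business days (Jun 13, Jun 14, Jun 15, Jun 16, Jun 19, Jun 20, Jun 21, skipping weekends) brings us to Wednesday, 2023-06-21, which is the last day of the cure period.
Adding 14 calendar days to 2023-06-21 gives 2023-07-05, which is the date termination becomes effective.

2023-07-05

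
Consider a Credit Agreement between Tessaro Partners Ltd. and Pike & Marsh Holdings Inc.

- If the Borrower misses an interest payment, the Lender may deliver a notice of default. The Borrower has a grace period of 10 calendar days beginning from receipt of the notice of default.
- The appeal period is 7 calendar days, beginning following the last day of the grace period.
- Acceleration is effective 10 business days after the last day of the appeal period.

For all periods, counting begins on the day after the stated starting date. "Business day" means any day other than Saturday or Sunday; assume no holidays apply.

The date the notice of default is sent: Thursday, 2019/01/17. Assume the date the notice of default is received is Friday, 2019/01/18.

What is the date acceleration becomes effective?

Adding 10 calendar days to 2019/01/18 gives 2019/01/28, which is the last day of the grace period.
The last day of the appeal period: 2019/01/28 + 7 days = 2019/02/04.
The date acceleration becomes effective: 10 business days after Monday, 2019/02/04, skipping weekends — Feb 5, Feb 6, Feb 7, Feb 8, Feb 11, Feb 12, Feb 13, Feb 14, Feb 15, Feb 18 — lands on Monday, 2019/02/18.

2019/02/18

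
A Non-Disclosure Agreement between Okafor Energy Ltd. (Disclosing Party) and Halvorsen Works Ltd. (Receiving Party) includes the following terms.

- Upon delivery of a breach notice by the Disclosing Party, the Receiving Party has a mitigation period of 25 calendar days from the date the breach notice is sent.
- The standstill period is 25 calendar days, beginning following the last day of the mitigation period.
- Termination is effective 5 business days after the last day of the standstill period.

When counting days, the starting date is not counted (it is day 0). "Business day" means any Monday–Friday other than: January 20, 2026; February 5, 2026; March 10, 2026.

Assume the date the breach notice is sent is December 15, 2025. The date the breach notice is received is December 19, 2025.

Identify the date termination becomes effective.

The last day of the mitigation period: 25 calendar days after December 15, 2025 is January 9, 2026.
The last day of the standstill period: January 9, 2026 + 25 days = February 3, 2026.
The date termination becomes effective: 5 business days after Tuesday, February 3, 2026, skipping weekends and the listed holiday on Feb 5 — Feb 4, Feb 6, Feb 9, Feb 10, Feb 11 — lands on Wednesday, February 11, 2026.

February 11, 2026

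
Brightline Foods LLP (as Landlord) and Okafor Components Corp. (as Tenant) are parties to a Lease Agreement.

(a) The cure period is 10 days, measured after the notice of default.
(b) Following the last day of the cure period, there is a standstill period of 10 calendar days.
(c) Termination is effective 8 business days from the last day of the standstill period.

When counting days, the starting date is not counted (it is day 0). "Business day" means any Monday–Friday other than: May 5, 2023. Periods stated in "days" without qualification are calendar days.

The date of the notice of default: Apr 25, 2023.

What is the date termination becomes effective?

May 25, 2023

The last day of the cure period: Apr 25, 2023 + 10 days = May 5, 2023.
The last day of the standstill period: 10 calendar days after May 5, 2023 is May 15, 2023.
From Monday, May 15, 2023, 8 business days (May 16, May 17, May 18, May 19, May 22, May 23, May 24, May 25, skipping weekends) brings us to Thursday, May 25, 2023, which is the date termination becomes effective.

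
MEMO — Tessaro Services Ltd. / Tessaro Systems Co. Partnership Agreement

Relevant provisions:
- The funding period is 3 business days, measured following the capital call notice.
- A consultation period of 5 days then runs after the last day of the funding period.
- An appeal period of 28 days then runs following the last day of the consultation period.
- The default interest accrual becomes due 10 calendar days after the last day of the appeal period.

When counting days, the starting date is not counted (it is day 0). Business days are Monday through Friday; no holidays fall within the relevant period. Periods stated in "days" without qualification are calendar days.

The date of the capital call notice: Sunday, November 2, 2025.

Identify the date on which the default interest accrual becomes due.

From Sunday, November 2, 2025, 3 business days (Nov 3, Nov 4, Nov 5, skipping weekends) brings us to Wednesday, November 5, 2025, which is the last day of the funding period.
The last day of the consultation period: 5 calendar days after November 5, 2025 is November 10, 2025.
Adding 28 calendar days to November 10, 2025 gives December 8, 2025, which is the last day of the appeal period.
The date on which the default interest accrual becomes due: 10 calendar days after December 8, 2025 is December 18, 2025.

December 18, 2025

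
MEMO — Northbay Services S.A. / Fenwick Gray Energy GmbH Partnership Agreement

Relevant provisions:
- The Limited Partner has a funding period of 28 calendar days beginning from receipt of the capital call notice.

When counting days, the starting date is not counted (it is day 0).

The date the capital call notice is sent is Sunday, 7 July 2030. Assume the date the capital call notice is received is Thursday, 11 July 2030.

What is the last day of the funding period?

8 August 2030

The last day of the funding period: 28 calendar days after 11 July 2030 is 8 August 2030.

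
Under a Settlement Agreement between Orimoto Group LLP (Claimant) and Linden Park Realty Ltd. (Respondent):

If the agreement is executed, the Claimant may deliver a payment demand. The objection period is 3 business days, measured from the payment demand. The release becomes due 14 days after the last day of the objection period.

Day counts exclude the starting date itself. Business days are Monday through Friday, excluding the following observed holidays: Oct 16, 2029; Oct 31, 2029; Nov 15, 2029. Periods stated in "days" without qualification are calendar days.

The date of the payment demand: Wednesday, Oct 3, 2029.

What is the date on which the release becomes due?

From Wednesday, Oct 3, 2029, 3 business days (Oct 4, Oct 5, Oct 8, skipping weekends) brings us to Monday, Oct 8, 2029, which is the last day of the objection period.
The date on which the release becomes due: Oct 8, 2029 + 14 days = Oct 22, 2029.

Oct 22, 2029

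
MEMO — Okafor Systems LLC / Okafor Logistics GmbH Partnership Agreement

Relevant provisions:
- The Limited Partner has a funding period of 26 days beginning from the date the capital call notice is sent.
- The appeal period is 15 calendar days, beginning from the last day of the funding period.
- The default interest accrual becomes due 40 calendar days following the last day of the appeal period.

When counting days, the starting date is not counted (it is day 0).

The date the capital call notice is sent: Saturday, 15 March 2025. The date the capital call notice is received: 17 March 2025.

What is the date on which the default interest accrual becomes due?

The last day of the funding period: 26 calendar days after 15 March 2025 is 10 April 2025.
The last day of the appeal period: 10 April 2025 + 15 days = 25 April 2025.
The date on which the default interest accrual becomes due: 25 April 2025 + 40 days = 4 June 2025.

4 June 2025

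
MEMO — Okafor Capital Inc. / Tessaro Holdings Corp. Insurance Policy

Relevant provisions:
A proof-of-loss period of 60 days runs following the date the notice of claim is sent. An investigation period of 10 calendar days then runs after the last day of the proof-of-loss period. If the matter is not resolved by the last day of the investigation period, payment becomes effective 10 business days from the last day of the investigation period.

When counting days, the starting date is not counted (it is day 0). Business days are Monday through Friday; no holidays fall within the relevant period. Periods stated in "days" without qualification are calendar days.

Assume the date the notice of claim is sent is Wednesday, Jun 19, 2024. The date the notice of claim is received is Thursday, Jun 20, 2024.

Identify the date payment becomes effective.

Sep 11, 2024

The last day of the proof-of-loss period: Jun 19, 2024 + 60 days = Aug 18, 2024.
Adding 10 calendar days to Aug 18, 2024 gives Aug 28, 2024, which is the last day of the investigation period.
The date payment becomes effective: counting 10 business days from Wednesday, Aug 28, 2024 (Aug 29, Aug 30, Sep 2, Sep 3, Sep 4, Sep 5, Sep 6, Sep 9, Sep 10, Sep 11, skipping weekends) reaches Wednesday, Sep 11, 2024.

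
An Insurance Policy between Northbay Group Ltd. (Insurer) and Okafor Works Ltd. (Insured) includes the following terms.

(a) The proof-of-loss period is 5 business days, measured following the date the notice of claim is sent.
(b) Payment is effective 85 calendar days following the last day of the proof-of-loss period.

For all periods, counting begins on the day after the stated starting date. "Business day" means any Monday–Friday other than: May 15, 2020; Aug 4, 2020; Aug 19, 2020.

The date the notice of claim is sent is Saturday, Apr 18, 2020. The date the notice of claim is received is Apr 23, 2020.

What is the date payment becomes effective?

The last day of the proof-of-loss period: 5 business days after Saturday, Apr 18, 2020, skipping weekends — Apr 20, Apr 21, Apr 22, Apr 23, Apr 24 — lands on Friday, Apr 24, 2020.
Adding 85 calendar days to Apr 24, 2020 gives Jul 18, 2020, which is the date payment becomes effective.

Jul 18, 2020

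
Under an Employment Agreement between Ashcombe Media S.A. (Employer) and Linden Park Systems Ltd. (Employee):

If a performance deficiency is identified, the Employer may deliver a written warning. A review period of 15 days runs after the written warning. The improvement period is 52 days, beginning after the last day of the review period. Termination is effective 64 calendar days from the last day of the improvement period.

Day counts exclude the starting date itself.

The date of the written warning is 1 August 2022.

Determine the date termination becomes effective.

The last day of the review period: 1 August 2022 + 15 days = 16 August 2022.
The last day of the improvement period: 16 August 2022 + 52 days = 7 October 2022.
The date termination becomes effective: 64 calendar days after 7 October 2022 is 10 December 2022.

10 December 2022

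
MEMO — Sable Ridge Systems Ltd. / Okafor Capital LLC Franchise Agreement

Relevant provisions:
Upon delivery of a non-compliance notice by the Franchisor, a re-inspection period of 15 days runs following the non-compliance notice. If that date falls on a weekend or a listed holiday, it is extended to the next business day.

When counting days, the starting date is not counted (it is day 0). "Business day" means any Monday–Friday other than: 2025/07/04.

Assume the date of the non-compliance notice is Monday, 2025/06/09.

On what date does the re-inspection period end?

2025/06/24

The last day of the re-inspection period: 2025/06/09 + 15 days = 2025/06/24. 2025/06/24 is a Tuesday and is not a listed holiday, so no roll-forward applies.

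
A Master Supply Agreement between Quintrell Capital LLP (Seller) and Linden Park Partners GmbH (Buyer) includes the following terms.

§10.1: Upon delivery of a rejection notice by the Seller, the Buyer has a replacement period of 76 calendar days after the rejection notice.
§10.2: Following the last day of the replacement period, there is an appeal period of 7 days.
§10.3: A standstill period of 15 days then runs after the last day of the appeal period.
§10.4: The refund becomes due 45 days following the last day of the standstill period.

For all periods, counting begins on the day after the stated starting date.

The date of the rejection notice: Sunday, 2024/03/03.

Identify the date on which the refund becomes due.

The last day of the replacement period: 2024/03/03 + 76 days = 2024/05/18.
Adding 7 calendar days to 2024/05/18 gives 2024/05/25, which is the last day of the appeal period.
The last day of the standstill period: 15 calendar days after 2024/05/25 is 2024/06/09.
Adding 45 calendar days to 2024/06/09 gives 2024/07/24, which is the date on which the refund becomes due.

2024/07/24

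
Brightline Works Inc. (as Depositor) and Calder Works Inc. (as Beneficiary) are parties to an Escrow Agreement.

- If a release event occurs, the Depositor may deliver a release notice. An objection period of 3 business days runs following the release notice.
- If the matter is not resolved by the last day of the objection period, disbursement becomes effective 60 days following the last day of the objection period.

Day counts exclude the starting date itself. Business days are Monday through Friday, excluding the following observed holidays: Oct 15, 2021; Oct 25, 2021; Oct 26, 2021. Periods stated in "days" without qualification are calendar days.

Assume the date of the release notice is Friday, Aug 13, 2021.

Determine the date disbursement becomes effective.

Oct 17, 2021

From Friday, Aug 13, 2021, 3 business days (Aug 16, Aug 17, Aug 18, skipping weekends) brings us to Wednesday, Aug 18, 2021, which is the last day of the objection period.
The date disbursement becomes effective: 60 calendar days after Aug 18, 2021 is Oct 17, 2021.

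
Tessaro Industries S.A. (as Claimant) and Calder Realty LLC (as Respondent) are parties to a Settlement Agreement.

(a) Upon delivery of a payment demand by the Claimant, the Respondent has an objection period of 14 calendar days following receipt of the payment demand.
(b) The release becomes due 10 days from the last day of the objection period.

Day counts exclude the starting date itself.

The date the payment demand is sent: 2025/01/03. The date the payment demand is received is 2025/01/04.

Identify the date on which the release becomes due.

The last day of the objection period: 2025/01/04 + 14 days = 2025/01/18.
The date on which the release becomes due: 10 calendar days after 2025/01/18 is 2025/01/28.

2025/01/28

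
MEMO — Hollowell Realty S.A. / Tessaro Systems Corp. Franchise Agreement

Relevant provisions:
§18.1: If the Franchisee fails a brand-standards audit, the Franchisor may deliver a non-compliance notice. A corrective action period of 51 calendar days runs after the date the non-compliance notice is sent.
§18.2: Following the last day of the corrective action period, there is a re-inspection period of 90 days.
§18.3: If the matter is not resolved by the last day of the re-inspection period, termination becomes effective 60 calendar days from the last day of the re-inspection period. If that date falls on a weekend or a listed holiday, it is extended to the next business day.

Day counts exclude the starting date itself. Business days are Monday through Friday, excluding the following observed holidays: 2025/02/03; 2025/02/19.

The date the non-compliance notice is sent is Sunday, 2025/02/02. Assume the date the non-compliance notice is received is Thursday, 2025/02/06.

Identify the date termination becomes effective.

The last day of the corrective action period: 51 calendar days after 2025/02/02 is 2025/03/25.
The last day of the re-inspection period: 2025/03/25 + 90 days = 2025/06/23.
The date termination becomes effective: 2025/06/23 + 60 days = 2025/08/22. 2025/08/22 is a Friday and is not a listed holiday, so no roll-forward applies.

2025/08/22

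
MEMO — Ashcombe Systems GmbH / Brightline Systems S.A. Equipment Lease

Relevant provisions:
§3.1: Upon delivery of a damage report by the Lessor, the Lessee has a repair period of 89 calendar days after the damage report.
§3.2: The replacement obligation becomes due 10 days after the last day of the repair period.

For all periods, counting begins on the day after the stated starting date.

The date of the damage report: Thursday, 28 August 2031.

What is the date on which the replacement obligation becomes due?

5 December 2031

The last day of the repair period: 89 calendar days after 28 August 2031 is 25 November 2031.
The date on which the replacement obligation becomes due: 25 November 2031 + 10 days = 5 December 2031.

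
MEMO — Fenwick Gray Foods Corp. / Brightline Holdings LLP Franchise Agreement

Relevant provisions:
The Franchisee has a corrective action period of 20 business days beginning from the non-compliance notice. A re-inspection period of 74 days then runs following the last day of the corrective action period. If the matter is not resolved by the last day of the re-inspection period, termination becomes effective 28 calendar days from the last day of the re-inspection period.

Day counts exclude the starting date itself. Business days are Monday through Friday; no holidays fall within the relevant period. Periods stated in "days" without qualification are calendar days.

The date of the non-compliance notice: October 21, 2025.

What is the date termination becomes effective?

The last day of the corrective action period: counting 20 business days from Tuesday, October 21, 2025 (Oct 22, Oct 23, Oct 24, Oct 27, …, Nov 14, Nov 17, Nov 18, skipping weekends) reaches Tuesday, November 18, 2025.
The last day of the re-inspection period: 74 calendar days after November 18, 2025 is January 31, 2026.
The date termination becomes effective: January 31, 2026 + 28 days = February 28, 2026.

February 28, 2026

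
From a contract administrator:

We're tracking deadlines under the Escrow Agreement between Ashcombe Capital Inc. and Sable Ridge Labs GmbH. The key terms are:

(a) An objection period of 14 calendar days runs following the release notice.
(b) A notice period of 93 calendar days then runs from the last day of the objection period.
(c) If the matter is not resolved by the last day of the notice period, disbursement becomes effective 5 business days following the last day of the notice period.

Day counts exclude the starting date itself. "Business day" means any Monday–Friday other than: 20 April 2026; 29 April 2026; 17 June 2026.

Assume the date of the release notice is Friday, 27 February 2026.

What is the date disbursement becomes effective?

22 June 2026

The last day of the objection period: 14 calendar days after 27 February 2026 is 13 March 2026.
The last day of the notice period: 13 March 2026 + 93 days = 14 June 2026.
The date disbursement becomes effective: counting 5 business days from Sunday, 14 June 2026 (Jun 15, Jun 16, Jun 18, Jun 19, Jun 22, skipping weekends and the listed holiday on Jun 17) reaches Monday, 22 June 2026.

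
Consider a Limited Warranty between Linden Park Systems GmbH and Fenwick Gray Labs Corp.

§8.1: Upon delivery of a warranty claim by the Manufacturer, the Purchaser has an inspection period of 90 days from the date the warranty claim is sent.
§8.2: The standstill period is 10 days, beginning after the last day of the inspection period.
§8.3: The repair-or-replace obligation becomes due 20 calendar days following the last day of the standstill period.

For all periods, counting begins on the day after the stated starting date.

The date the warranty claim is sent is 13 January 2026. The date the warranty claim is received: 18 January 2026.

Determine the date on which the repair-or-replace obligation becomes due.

The last day of the inspection period: 13 January 2026 + 90 days = 13 April 2026.
The last day of the standstill period: 10 calendar days after 13 April 2026 is 23 April 2026.
The date on which the repair-or-replace obligation becomes due: 23 April 2026 + 20 days = 13 May 2026.

13 May 2026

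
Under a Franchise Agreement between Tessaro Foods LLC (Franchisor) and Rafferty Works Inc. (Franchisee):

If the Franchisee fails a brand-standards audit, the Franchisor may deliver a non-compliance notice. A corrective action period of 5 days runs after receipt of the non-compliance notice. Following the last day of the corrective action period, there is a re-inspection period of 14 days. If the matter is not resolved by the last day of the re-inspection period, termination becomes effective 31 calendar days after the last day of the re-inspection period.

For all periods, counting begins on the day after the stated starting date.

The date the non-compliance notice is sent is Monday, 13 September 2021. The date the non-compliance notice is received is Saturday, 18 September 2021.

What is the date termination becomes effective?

The last day of the corrective action period: 18 September 2021 + 5 days = 23 September 2021.
Adding 14 calendar days to 23 September 2021 gives 7 October 2021, which is the last day of the re-inspection period.
Adding 31 calendar days to 7 October 2021 gives 7 November 2021, which is the date termination becomes effective.

7 November 2021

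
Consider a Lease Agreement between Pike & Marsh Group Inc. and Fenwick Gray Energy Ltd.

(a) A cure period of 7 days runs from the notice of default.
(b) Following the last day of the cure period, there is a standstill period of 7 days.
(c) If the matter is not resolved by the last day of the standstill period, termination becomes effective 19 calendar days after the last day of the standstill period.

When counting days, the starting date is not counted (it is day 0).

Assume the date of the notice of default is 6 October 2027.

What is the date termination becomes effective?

Adding 7 calendar days to 6 October 2027 gives 13 October 2027, which is the last day of the cure period.
The last day of the standstill period: 7 calendar days after 13 October 2027 is 20 October 2027.
Adding 19 calendar days to 20 October 2027 gives 8 November 2027, which is the date termination becomes effective.

8 November 2027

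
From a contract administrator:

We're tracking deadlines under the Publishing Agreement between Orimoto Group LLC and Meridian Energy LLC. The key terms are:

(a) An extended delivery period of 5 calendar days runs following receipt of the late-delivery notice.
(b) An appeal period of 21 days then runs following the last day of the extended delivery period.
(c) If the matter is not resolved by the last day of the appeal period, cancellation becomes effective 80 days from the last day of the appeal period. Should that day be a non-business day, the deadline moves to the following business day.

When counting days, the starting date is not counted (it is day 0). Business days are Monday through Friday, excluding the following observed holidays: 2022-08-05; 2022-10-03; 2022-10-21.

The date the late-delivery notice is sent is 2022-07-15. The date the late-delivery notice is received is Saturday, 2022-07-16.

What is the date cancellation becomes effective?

2022-10-31

The last day of the extended delivery period: 2022-07-16 + 5 days = 2022-07-21.
The last day of the appeal period: 21 calendar days after 2022-07-21 is 2022-08-11.
The date cancellation becomes effective: 80 calendar days after 2022-08-11 is 2022-10-30. That falls on a Sunday, so it rolls to the next business day, Monday, 2022-10-31.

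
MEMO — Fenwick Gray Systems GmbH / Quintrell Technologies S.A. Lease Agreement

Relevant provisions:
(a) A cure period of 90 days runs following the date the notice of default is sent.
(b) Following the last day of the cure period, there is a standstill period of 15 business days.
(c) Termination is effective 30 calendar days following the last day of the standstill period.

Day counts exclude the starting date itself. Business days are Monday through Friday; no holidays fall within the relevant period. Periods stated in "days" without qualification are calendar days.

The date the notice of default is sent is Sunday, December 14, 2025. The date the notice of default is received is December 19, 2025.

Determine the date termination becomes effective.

The last day of the cure period: December 14, 2025 + 90 days = March 14, 2026.
The last day of the standstill period: 15 business days after Saturday, March 14, 2026, skipping weekends — Mar 16, Mar 17, Mar 18, Mar 19, …, Apr 1, Apr 2, Apr 3 — lands on Friday, April 3, 2026.
The date termination becomes effective: 30 calendar days after April 3, 2026 is May 3, 2026.

May 3, 2026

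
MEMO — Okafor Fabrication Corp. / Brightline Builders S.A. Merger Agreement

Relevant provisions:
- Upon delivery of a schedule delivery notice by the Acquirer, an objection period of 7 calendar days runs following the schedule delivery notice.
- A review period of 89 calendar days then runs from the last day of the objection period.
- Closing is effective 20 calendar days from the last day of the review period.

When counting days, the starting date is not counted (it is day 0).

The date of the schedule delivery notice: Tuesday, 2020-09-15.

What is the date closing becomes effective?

Adding 7 calendar days to 2020-09-15 gives 2020-09-22, which is the last day of the objection period.
The last day of the review period: 2020-09-22 + 89 days = 2020-12-20.
The date closing becomes effective: 2020-12-20 + 20 days = 2021-01-09.

2021-01-09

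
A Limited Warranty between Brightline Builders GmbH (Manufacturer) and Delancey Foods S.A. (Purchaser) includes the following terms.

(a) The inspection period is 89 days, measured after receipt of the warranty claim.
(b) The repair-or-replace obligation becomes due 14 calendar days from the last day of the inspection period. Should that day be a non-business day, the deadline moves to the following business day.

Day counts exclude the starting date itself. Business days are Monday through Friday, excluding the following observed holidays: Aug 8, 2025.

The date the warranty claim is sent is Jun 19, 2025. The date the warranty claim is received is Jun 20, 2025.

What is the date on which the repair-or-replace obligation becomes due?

Oct 1, 2025

Adding 89 calendar days to Jun 20, 2025 gives Sep 17, 2025, which is the last day of the inspection period.
The date on which the repair-or-replace obligation becomes due: Sep 17, 2025 + 14 days = Oct 1, 2025. Oct 1, 2025 is a Wednesday and is not a listed holiday, so no roll-forward applies.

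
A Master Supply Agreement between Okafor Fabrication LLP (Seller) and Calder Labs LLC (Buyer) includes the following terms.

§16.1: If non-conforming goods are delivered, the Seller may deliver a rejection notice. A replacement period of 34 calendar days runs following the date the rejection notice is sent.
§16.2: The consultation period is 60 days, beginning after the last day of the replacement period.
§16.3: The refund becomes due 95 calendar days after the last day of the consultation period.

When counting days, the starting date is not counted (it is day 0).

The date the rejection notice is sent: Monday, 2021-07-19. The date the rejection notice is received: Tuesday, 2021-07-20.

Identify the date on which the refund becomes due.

The last day of the replacement period: 2021-07-19 + 34 days = 2021-08-22.
The last day of the consultation period: 2021-08-22 + 60 days = 2021-10-21.
The date on which the refund becomes due: 95 calendar days after 2021-10-21 is 2022-01-24.

2022-01-24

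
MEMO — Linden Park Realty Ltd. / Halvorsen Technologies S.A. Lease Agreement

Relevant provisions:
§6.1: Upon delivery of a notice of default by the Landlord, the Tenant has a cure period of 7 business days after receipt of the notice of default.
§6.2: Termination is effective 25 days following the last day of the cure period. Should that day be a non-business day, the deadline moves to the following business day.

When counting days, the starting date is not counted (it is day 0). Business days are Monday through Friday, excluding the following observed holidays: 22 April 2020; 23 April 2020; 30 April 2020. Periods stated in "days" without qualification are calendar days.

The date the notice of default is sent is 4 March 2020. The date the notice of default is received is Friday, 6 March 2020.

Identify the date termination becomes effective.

13 April 2020

The last day of the cure period: 7 business days after Friday, 6 March 2020, skipping weekends — Mar 9, Mar 10, Mar 11, Mar 12, Mar 13, Mar 16, Mar 17 — lands on Tuesday, 17 March 2020.
The date termination becomes effective: 17 March 2020 + 25 days = 11 April 2020. That falls on a Saturday, so it rolls to the next business day, Monday, 13 April 2020.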